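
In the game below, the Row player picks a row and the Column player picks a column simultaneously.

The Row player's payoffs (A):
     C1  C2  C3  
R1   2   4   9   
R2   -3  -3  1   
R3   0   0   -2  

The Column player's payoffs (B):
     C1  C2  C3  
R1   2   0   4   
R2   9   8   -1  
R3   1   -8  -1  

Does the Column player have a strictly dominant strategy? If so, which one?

Check whether one of the Column player's strategies beats all alternatives regardless of what the opponent does.
C1 is not dominant: against R1, C3 gives 4 > 2.
C2 is not dominant: against R1, C1 gives 2 > 0.
C3 is not dominant: against R2, C1 gives 9 > -1.
No single strategy is best against every opponent action.

No strictly dominant strategy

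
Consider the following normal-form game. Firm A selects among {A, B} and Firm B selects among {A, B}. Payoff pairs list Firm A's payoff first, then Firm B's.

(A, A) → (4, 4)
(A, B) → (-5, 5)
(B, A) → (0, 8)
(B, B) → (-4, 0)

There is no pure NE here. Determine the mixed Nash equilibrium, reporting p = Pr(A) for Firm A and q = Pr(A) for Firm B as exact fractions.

Each player's mixing probability is pinned down by making the *other* player indifferent.
Firm B indifferent between A and B: p·4 + (1−p)·8 = p·5 + (1−p)·0 ⟹ 8 + (-4)p = 0 + 5p ⟹ p = 8/9.
Firm A indifferent between A and B: q·4 + (1−q)·(-5) = q·0 + (1−q)·(-4) ⟹ (-5) + 9q = (-4) + 4q ⟹ q = 1/5.

p = 8/9, q = 1/5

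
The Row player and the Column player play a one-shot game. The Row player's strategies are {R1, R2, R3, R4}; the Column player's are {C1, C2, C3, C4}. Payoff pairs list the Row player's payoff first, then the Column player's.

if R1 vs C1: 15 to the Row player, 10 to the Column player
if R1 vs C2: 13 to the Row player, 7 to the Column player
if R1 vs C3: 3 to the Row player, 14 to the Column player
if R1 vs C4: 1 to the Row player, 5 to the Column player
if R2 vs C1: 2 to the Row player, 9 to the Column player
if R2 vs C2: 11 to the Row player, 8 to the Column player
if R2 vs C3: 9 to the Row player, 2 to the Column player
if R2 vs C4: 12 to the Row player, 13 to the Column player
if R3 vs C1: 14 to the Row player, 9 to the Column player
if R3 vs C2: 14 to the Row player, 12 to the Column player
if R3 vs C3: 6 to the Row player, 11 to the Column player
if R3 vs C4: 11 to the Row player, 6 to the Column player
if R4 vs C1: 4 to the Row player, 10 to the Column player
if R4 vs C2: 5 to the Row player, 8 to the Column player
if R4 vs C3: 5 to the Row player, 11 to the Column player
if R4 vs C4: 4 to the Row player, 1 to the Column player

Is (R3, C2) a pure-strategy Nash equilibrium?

Holding the Column player at C2: the Row player gets 14 from R3, versus 13 from R1, 11 from R2, 5 from R4. No profitable deviation for the Row player.
Holding the Row player at R3: the Column player gets 12 from C2, versus 9 from C1, 11 from C3, 6 from C4. No profitable deviation for the Column player either.

Yes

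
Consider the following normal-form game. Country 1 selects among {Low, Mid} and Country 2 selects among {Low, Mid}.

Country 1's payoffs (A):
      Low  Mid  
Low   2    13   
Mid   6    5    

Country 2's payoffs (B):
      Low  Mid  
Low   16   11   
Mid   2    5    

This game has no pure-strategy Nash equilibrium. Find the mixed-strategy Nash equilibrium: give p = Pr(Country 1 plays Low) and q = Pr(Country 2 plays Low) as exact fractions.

p = 3/8, q = 2/3

Each player's mixing probability is pinned down by making the *other* player indifferent.
Country 2 indifferent between Low and Mid: p·16 + (1−p)·2 = p·11 + (1−p)·5 ⟹ 2 + 14p = 5 + 6p ⟹ p = 3/8.
Country 1 indifferent between Low and Mid: q·2 + (1−q)·13 = q·6 + (1−q)·5 ⟹ 13 + (-11)q = 5 + 1q ⟹ q = 2/3.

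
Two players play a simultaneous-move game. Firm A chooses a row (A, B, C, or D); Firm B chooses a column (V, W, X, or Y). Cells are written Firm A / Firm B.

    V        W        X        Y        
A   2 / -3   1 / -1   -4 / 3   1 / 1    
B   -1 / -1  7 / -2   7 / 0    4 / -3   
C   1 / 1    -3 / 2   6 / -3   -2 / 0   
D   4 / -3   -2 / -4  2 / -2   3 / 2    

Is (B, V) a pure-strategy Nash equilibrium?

No

Holding Firm B at V: Firm A gets -1 from B but could get 4 by switching to D. Firm A has a profitable deviation.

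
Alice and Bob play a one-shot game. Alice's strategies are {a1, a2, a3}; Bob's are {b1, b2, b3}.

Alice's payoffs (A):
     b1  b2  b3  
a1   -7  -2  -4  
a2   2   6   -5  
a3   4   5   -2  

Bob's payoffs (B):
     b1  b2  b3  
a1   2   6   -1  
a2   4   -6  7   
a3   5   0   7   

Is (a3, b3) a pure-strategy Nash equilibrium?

Holding Bob at b3: Alice gets -2 from a3, versus -4 from a1, -5 from a2. No profitable deviation for Alice.
Holding Alice at a3: Bob gets 7 from b3, versus 5 from b1, 0 from b2. No profitable deviation for Bob either.

Yes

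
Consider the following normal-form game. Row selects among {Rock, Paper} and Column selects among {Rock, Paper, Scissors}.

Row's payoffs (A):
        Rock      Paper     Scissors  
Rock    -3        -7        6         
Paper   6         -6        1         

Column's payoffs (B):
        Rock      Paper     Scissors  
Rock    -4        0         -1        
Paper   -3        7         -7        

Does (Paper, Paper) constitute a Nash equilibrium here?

Yes

Holding Column at Paper: Row gets -6 from Paper, versus -7 from Rock. No profitable deviation for Row.
Holding Row at Paper: Column gets 7 from Paper, versus -3 from Rock, -7 from Scissors. No profitable deviation for Column either.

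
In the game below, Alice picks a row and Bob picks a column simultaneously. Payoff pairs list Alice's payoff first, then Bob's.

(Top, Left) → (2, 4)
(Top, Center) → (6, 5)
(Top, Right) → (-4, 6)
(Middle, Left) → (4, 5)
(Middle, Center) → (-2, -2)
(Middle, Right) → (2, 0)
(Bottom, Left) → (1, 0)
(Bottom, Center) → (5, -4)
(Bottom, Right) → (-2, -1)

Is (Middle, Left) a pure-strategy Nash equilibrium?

Yes

Holding Bob at Left: Alice gets 4 from Middle, versus 2 from Top, 1 from Bottom. No profitable deviation for Alice.
Holding Alice at Middle: Bob gets 5 from Left, versus -2 from Center, 0 from Right. No profitable deviation for Bob either.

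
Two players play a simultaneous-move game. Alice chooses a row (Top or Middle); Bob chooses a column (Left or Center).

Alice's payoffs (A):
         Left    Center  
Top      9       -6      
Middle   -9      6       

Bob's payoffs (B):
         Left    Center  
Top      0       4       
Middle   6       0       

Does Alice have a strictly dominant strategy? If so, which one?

None

Check whether one of Alice's strategies beats all alternatives regardless of what the opponent does.
Top is not dominant: against Center, Middle gives 6 > -6.
Middle is not dominant: against Left, Top gives 9 > -9.
No single strategy is best against every opponent action.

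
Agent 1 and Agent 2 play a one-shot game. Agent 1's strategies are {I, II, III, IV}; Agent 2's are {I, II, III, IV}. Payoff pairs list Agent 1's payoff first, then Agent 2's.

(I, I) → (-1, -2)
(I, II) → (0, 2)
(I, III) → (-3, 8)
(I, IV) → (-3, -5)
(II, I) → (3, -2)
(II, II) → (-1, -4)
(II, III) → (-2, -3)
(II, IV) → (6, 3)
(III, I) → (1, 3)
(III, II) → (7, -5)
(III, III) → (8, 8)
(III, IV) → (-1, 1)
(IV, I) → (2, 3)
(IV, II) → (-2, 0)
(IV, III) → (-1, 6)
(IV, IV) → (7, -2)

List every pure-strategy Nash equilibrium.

Check mutual best responses: a cell is a NE iff neither player can gain by unilaterally deviating.
Agent 1's best responses — vs I: II (payoff 3); vs II: III (payoff 7); vs III: III (payoff 8); vs IV: IV (payoff 7).
Agent 2's best responses — vs I: III (payoff 8); vs II: IV (payoff 3); vs III: III (payoff 8); vs IV: III (payoff 6).
The only mutual best response is (III, III); neither player gains by switching there.

(III, III)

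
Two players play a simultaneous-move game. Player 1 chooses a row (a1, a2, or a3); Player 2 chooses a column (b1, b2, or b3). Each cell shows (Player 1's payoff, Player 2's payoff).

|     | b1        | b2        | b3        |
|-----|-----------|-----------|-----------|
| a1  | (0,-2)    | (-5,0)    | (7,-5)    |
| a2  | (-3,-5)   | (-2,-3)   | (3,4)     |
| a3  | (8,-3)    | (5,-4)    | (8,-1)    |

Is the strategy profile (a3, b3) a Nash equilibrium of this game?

Yes

Holding Player 2 at b3: Player 1 gets 8 from a3, versus 7 from a1, 3 from a2. No profitable deviation for Player 1.
Holding Player 1 at a3: Player 2 gets -1 from b3, versus -3 from b1, -4 from b2. No profitable deviation for Player 2 either.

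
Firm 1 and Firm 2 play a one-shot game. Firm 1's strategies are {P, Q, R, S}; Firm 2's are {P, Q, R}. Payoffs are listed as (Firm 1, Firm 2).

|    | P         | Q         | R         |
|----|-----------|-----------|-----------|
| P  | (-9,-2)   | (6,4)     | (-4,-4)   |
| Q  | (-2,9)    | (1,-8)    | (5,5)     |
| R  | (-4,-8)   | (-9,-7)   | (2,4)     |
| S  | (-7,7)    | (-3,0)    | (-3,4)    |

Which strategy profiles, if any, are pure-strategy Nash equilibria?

(P, Q) and (Q, P)

Check mutual best responses: a cell is a NE iff neither player can gain by unilaterally deviating.
Firm 1's best responses — vs P: Q (payoff -2); vs Q: P (payoff 6); vs R: Q (payoff 5).
Firm 2's best responses — vs P: Q (payoff 4); vs Q: P (payoff 9); vs R: R (payoff 4); vs S: P (payoff 7).
Mutual best responses occur at (P, Q) and (Q, P); at each, neither player gains by switching.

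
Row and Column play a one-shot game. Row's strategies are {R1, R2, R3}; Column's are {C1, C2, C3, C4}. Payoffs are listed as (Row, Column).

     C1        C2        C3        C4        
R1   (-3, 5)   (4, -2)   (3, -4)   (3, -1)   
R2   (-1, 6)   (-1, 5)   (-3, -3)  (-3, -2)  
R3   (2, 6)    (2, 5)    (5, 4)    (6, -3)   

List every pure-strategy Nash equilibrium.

(R3, C1)

Find each player's best response to every opponent strategy; NE are the intersections.
Row's best responses — vs C1: R3 (payoff 2); vs C2: R1 (payoff 4); vs C3: R3 (payoff 5); vs C4: R3 (payoff 6).
Column's best responses — vs R1: C1 (payoff 5); vs R2: C1 (payoff 6); vs R3: C1 (payoff 6).
The only mutual best response is (R3, C1); neither player gains by switching there.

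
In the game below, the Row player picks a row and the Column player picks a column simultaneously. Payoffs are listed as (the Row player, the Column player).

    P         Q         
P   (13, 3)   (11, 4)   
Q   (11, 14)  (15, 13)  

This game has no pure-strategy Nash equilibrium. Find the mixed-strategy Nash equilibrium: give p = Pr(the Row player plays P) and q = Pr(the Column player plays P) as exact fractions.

p = 1/2, q = 2/3

Each player's mixing probability is pinned down by making the *other* player indifferent.
The Column player indifferent between P and Q: p·3 + (1−p)·14 = p·4 + (1−p)·13 ⟹ 14 + (-11)p = 13 + (-9)p ⟹ p = 1/2.
The Row player indifferent between P and Q: q·13 + (1−q)·11 = q·11 + (1−q)·15 ⟹ 11 + 2q = 15 + (-4)q ⟹ q = 2/3.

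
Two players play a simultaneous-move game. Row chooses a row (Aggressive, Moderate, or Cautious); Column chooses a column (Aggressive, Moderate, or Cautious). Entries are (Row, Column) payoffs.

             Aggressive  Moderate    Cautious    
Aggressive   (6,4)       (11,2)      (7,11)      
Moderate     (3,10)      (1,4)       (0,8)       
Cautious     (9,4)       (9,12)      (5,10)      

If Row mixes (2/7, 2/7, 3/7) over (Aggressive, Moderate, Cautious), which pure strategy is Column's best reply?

Compute Column's expected payoff from each pure strategy against the given mix.
Aggressive: (2/7)·4 + (2/7)·10 + (3/7)·4 = 40/7
Moderate: (2/7)·2 + (2/7)·4 + (3/7)·12 = 48/7
Cautious: (2/7)·11 + (2/7)·8 + (3/7)·10 = 68/7
Highest expected payoff is 68/7, from Cautious.

Cautious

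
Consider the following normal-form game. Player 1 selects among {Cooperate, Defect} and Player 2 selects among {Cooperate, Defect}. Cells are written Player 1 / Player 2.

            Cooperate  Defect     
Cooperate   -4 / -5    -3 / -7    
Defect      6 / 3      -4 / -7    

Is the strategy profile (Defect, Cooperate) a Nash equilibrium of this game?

Yes

Holding Player 2 at Cooperate: Player 1 gets 6 from Defect, versus -4 from Cooperate. No profitable deviation for Player 1.
Holding Player 1 at Defect: Player 2 gets 3 from Cooperate, versus -7 from Defect. No profitable deviation for Player 2 either.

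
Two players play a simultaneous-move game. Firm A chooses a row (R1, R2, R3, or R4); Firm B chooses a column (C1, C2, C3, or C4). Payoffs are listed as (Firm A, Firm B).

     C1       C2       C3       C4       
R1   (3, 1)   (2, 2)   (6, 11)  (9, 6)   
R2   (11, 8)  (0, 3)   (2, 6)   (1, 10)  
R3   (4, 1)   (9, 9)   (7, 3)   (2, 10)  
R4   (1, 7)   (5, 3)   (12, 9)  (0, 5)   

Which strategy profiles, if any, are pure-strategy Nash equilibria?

Check mutual best responses: a cell is a NE iff neither player can gain by unilaterally deviating.
Firm A's best responses — vs C1: R2 (payoff 11); vs C2: R3 (payoff 9); vs C3: R4 (payoff 12); vs C4: R1 (payoff 9).
Firm B's best responses — vs R1: C3 (payoff 11); vs R2: C4 (payoff 10); vs R3: C4 (payoff 10); vs R4: C3 (payoff 9).
The only mutual best response is (R4, C3); neither player gains by switching there.

(R4, C3)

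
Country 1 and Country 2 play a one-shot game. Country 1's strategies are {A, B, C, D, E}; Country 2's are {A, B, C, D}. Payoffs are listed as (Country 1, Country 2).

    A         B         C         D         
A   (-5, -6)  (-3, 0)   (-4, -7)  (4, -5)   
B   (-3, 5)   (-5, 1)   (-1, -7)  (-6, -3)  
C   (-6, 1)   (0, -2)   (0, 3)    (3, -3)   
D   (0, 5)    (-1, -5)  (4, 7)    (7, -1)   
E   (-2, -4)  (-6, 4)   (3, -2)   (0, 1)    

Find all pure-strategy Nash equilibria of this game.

A profile is a Nash equilibrium when each player is best-responding to the other.
Country 1's best responses — vs A: D (payoff 0); vs B: C (payoff 0); vs C: D (payoff 4); vs D: D (payoff 7).
Country 2's best responses — vs A: B (payoff 0); vs B: A (payoff 5); vs C: C (payoff 3); vs D: C (payoff 7); vs E: B (payoff 4).
The only mutual best response is (D, C); neither player gains by switching there.

(D, C)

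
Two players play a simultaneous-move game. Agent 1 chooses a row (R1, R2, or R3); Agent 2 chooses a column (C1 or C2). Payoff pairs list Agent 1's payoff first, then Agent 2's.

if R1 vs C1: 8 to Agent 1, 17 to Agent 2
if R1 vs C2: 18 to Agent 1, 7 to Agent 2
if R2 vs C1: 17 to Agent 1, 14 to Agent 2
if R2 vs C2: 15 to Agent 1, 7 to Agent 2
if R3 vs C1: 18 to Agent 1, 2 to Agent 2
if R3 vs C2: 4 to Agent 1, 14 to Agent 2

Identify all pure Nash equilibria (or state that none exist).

There is no pure-strategy Nash equilibrium

Check mutual best responses: a cell is a NE iff neither player can gain by unilaterally deviating.
Agent 1's best responses — vs C1: R3 (payoff 18); vs C2: R1 (payoff 18).
Agent 2's best responses — vs R1: C1 (payoff 17); vs R2: C1 (payoff 14); vs R3: C2 (payoff 14).
No cell has both players best-responding. For instance, Agent 1's best reply to C2 is R1, but against R1 Agent 2 prefers C1 over C2.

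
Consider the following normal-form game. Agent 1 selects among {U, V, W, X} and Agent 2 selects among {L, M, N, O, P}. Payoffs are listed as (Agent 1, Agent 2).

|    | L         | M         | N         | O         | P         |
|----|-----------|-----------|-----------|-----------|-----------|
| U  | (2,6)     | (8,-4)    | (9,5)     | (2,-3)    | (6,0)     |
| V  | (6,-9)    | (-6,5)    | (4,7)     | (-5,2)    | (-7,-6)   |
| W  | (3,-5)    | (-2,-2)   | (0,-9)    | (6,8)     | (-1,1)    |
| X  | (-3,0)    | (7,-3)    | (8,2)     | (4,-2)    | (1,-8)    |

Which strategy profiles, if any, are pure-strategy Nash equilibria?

Find each player's best response to every opponent strategy; NE are the intersections.
Agent 1's best responses — vs L: V (payoff 6); vs M: U (payoff 8); vs N: U (payoff 9); vs O: W (payoff 6); vs P: U (payoff 6).
Agent 2's best responses — vs U: L (payoff 6); vs V: N (payoff 7); vs W: O (payoff 8); vs X: N (payoff 2).
The only mutual best response is (W, O); neither player gains by switching there.

(W, O)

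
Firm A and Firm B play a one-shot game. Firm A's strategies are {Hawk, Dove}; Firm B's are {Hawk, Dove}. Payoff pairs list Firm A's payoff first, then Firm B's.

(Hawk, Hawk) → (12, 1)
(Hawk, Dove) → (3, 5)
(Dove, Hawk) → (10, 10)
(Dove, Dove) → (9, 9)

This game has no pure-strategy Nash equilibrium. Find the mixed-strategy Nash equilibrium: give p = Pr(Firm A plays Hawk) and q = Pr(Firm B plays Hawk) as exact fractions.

Each player's mixing probability is pinned down by making the *other* player indifferent.
Firm B indifferent between Hawk and Dove: p·1 + (1−p)·10 = p·5 + (1−p)·9 ⟹ 10 + (-9)p = 9 + (-4)p ⟹ p = 1/5.
Firm A indifferent between Hawk and Dove: q·12 + (1−q)·3 = q·10 + (1−q)·9 ⟹ 3 + 9q = 9 + 1q ⟹ q = 3/4.

p = 1/5, q = 3/4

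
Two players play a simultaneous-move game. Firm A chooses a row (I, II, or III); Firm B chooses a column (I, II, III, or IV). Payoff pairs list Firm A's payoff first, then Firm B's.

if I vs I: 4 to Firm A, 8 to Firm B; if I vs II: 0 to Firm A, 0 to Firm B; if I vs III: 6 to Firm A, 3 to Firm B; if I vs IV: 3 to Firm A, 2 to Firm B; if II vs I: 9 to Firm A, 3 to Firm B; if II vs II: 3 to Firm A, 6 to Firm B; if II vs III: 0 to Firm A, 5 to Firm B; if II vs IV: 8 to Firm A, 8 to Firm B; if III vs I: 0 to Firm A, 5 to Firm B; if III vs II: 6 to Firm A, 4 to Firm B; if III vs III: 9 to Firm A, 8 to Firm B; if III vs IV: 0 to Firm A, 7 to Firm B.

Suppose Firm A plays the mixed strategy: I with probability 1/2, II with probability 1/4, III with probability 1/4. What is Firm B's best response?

I

Firm B's best reply maximizes expected payoff against the mix.
I: (1/2)·8 + (1/4)·3 + (1/4)·5 = 6
II: (1/2)·0 + (1/4)·6 + (1/4)·4 = 5/2
III: (1/2)·3 + (1/4)·5 + (1/4)·8 = 19/4
IV: (1/2)·2 + (1/4)·8 + (1/4)·7 = 19/4
Highest expected payoff is 6, from I.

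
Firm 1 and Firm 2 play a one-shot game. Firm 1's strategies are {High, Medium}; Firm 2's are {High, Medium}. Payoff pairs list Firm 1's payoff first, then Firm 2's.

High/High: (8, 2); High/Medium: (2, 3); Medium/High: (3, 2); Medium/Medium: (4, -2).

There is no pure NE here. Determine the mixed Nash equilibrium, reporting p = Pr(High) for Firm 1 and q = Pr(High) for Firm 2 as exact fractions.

In a mixed NE each player is indifferent between their pure strategies, so the opponent's mix sets the indifference.
Firm 2 indifferent between High and Medium: p·2 + (1−p)·2 = p·3 + (1−p)·(-2) ⟹ 2 + 0p = (-2) + 5p ⟹ p = 4/5.
Firm 1 indifferent between High and Medium: q·8 + (1−q)·2 = q·3 + (1−q)·4 ⟹ 2 + 6q = 4 + (-1)q ⟹ q = 2/7.

p = 4/5, q = 2/7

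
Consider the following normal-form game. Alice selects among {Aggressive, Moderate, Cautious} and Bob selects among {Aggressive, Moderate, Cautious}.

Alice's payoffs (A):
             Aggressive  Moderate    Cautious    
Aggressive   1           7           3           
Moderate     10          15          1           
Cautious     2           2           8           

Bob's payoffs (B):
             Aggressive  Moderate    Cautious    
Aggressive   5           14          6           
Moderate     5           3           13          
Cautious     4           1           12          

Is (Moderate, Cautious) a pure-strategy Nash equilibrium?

Holding Bob at Cautious: Alice gets 1 from Moderate but could get 8 by switching to Cautious. Alice has a profitable deviation.

No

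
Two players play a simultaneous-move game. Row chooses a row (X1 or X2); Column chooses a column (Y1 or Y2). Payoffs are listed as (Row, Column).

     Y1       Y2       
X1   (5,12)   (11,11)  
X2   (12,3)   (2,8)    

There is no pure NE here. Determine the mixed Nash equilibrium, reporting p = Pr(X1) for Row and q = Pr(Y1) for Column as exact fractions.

Each player's mixing probability is pinned down by making the *other* player indifferent.
Column indifferent between Y1 and Y2: p·12 + (1−p)·3 = p·11 + (1−p)·8 ⟹ 3 + 9p = 8 + 3p ⟹ p = 5/6.
Row indifferent between X1 and X2: q·5 + (1−q)·11 = q·12 + (1−q)·2 ⟹ 11 + (-6)q = 2 + 10q ⟹ q = 9/16.

p = 5/6, q = 9/16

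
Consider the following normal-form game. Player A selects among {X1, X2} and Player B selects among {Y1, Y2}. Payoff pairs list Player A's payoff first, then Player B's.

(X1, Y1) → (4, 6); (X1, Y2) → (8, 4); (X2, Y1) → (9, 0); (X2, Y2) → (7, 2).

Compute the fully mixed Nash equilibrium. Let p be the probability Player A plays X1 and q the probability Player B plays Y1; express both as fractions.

p = 1/2, q = 1/6

Each player's mixing probability is pinned down by making the *other* player indifferent.
Player B indifferent between Y1 and Y2: p·6 + (1−p)·0 = p·4 + (1−p)·2 ⟹ 0 + 6p = 2 + 2p ⟹ p = 1/2.
Player A indifferent between X1 and X2: q·4 + (1−q)·8 = q·9 + (1−q)·7 ⟹ 8 + (-4)q = 7 + 2q ⟹ q = 1/6.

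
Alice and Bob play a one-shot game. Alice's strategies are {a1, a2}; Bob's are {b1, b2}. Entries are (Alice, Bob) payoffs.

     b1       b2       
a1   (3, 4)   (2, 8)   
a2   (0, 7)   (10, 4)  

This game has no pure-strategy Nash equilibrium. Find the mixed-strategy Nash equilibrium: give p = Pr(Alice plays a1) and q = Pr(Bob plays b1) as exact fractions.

p = 3/7, q = 8/11

Each player's mixing probability is pinned down by making the *other* player indifferent.
Bob indifferent between b1 and b2: p·4 + (1−p)·7 = p·8 + (1−p)·4 ⟹ 7 + (-3)p = 4 + 4p ⟹ p = 3/7.
Alice indifferent between a1 and a2: q·3 + (1−q)·2 = q·0 + (1−q)·10 ⟹ 2 + 1q = 10 + (-10)q ⟹ q = 8/11.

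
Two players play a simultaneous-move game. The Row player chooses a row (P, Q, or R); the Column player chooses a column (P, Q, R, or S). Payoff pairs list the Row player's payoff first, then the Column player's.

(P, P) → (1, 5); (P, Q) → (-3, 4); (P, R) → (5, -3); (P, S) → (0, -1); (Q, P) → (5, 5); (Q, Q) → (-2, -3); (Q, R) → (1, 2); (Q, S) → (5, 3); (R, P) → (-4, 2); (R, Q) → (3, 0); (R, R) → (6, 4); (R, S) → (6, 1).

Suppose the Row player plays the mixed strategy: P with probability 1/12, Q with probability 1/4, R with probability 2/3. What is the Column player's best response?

P

The Column player's best reply maximizes expected payoff against the mix.
P: (1/12)·5 + (1/4)·5 + (2/3)·2 = 3
Q: (1/12)·4 + (1/4)·(-3) + (2/3)·0 = -5/12
R: (1/12)·(-3) + (1/4)·2 + (2/3)·4 = 35/12
S: (1/12)·(-1) + (1/4)·3 + (2/3)·1 = 4/3
Highest expected payoff is 3, from P.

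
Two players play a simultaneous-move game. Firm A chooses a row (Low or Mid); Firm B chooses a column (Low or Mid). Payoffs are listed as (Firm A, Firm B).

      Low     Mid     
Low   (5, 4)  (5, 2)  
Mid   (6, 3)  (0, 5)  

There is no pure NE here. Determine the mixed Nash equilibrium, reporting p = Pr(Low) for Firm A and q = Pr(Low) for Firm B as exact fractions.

Each player's mixing probability is pinned down by making the *other* player indifferent.
Firm B indifferent between Low and Mid: p·4 + (1−p)·3 = p·2 + (1−p)·5 ⟹ 3 + 1p = 5 + (-3)p ⟹ p = 1/2.
Firm A indifferent between Low and Mid: q·5 + (1−q)·5 = q·6 + (1−q)·0 ⟹ 5 + 0q = 0 + 6q ⟹ q = 5/6.

p = 1/2, q = 5/6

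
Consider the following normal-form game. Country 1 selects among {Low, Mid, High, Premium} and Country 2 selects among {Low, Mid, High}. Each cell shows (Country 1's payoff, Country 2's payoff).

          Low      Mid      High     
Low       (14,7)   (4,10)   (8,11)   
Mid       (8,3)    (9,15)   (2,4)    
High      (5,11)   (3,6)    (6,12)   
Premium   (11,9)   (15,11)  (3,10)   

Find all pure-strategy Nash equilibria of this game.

Find each player's best response to every opponent strategy; NE are the intersections.
Country 1's best responses — vs Low: Low (payoff 14); vs Mid: Premium (payoff 15); vs High: Low (payoff 8).
Country 2's best responses — vs Low: High (payoff 11); vs Mid: Mid (payoff 15); vs High: High (payoff 12); vs Premium: Mid (payoff 11).
Mutual best responses occur at (Low, High) and (Premium, Mid); at each, neither player gains by switching.

(Low, High) and (Premium, Mid)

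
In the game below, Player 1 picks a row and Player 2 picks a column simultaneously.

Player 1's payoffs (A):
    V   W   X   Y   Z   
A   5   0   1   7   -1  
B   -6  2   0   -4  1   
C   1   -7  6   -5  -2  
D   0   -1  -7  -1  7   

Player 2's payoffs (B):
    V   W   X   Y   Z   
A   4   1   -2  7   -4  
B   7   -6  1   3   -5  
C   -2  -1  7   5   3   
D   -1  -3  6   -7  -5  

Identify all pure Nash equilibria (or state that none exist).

Check mutual best responses: a cell is a NE iff neither player can gain by unilaterally deviating.
Player 1's best responses — vs V: A (payoff 5); vs W: B (payoff 2); vs X: C (payoff 6); vs Y: A (payoff 7); vs Z: D (payoff 7).
Player 2's best responses — vs A: Y (payoff 7); vs B: V (payoff 7); vs C: X (payoff 7); vs D: X (payoff 6).
Mutual best responses occur at (A, Y) and (C, X); at each, neither player gains by switching.

(A, Y) and (C, X)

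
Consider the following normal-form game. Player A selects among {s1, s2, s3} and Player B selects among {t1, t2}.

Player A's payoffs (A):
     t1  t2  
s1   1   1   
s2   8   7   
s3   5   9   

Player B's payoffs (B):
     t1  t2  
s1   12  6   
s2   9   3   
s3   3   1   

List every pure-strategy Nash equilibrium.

(s2, t1)

Find each player's best response to every opponent strategy; NE are the intersections.
Player A's best responses — vs t1: s2 (payoff 8); vs t2: s3 (payoff 9).
Player B's best responses — vs s1: t1 (payoff 12); vs s2: t1 (payoff 9); vs s3: t1 (payoff 3).
The only mutual best response is (s2, t1); neither player gains by switching there.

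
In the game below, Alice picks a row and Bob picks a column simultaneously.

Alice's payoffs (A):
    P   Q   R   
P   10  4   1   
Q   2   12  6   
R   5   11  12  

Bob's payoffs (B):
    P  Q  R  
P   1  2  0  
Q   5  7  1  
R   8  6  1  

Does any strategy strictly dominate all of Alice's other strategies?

None

A strategy is strictly dominant if it gives Alice a strictly higher payoff than every other strategy, against every choice by the opponent.
P is not dominant: against Q, Q gives 12 > 4.
Q is not dominant: against P, P gives 10 > 2.
R is not dominant: against P, P gives 10 > 5.
No single strategy is best against every opponent action.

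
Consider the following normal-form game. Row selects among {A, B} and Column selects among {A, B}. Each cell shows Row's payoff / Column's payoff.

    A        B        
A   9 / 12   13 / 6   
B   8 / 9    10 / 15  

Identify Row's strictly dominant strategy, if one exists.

A

Check whether one of Row's strategies beats all alternatives regardless of what the opponent does.
A strictly dominates: vs A: 9 > 8; vs B: 13 > 10.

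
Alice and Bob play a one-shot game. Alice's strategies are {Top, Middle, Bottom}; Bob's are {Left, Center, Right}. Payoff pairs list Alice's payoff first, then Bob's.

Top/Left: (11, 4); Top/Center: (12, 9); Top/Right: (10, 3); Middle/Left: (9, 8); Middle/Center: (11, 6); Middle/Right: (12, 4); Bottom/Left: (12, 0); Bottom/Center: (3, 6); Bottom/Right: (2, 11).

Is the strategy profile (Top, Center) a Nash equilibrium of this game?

Yes

Holding Bob at Center: Alice gets 12 from Top, versus 11 from Middle, 3 from Bottom. No profitable deviation for Alice.
Holding Alice at Top: Bob gets 9 from Center, versus 4 from Left, 3 from Right. No profitable deviation for Bob either.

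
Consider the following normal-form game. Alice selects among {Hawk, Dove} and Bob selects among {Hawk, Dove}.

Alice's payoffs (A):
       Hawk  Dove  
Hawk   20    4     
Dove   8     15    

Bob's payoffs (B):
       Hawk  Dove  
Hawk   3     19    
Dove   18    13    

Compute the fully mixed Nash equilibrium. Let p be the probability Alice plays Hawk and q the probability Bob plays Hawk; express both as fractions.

In a mixed NE each player is indifferent between their pure strategies, so the opponent's mix sets the indifference.
Bob indifferent between Hawk and Dove: p·3 + (1−p)·18 = p·19 + (1−p)·13 ⟹ 18 + (-15)p = 13 + 6p ⟹ p = 5/21.
Alice indifferent between Hawk and Dove: q·20 + (1−q)·4 = q·8 + (1−q)·15 ⟹ 4 + 16q = 15 + (-7)q ⟹ q = 11/23.

p = 5/21, q = 11/23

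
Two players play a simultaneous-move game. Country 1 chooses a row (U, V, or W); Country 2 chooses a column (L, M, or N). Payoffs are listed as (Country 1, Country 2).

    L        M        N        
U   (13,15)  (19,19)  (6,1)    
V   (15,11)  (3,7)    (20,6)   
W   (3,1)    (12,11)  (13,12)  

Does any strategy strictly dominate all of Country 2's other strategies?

A strategy is strictly dominant if it gives Country 2 a strictly higher payoff than every other strategy, against every choice by the opponent.
L is not dominant: against U, M gives 19 > 15.
M is not dominant: against V, L gives 11 > 7.
N is not dominant: against U, L gives 15 > 1.
No single strategy is best against every opponent action.

No strictly dominant strategy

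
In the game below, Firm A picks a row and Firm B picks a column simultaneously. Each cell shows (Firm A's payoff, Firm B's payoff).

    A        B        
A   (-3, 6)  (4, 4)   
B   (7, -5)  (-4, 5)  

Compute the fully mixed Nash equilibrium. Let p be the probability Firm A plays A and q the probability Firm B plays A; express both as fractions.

p = 5/6, q = 4/9

In a mixed NE each player is indifferent between their pure strategies, so the opponent's mix sets the indifference.
Firm B indifferent between A and B: p·6 + (1−p)·(-5) = p·4 + (1−p)·5 ⟹ (-5) + 11p = 5 + (-1)p ⟹ p = 5/6.
Firm A indifferent between A and B: q·(-3) + (1−q)·4 = q·7 + (1−q)·(-4) ⟹ 4 + (-7)q = (-4) + 11q ⟹ q = 4/9.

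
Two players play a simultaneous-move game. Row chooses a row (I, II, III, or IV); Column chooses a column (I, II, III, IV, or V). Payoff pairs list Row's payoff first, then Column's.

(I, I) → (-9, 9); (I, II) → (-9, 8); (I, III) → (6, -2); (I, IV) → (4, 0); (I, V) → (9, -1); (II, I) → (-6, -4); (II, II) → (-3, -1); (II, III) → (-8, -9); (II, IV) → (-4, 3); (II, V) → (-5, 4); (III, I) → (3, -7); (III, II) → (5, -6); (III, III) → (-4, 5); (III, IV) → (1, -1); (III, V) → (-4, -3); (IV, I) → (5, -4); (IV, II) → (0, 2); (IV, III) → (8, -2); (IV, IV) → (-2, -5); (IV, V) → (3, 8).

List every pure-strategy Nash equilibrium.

Find each player's best response to every opponent strategy; NE are the intersections.
Row's best responses — vs I: IV (payoff 5); vs II: III (payoff 5); vs III: IV (payoff 8); vs IV: I (payoff 4); vs V: I (payoff 9).
Column's best responses — vs I: I (payoff 9); vs II: V (payoff 4); vs III: III (payoff 5); vs IV: V (payoff 8).
No cell has both players best-responding. For instance, Row's best reply to III is IV, but against IV Column prefers V over III.

None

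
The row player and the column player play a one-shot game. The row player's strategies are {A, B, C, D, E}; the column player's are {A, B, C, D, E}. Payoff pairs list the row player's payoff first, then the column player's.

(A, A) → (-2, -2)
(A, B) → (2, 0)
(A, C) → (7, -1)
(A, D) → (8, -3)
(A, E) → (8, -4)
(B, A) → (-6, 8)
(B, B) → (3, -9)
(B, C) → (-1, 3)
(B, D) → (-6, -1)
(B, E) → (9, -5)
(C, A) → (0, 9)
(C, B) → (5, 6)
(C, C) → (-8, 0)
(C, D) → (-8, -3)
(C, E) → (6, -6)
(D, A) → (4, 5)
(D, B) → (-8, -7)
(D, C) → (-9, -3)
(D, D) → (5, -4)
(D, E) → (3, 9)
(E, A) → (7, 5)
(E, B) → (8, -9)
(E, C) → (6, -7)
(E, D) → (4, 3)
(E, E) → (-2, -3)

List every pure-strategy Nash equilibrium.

(E, A)

Find each player's best response to every opponent strategy; NE are the intersections.
The row player's best responses — vs A: E (payoff 7); vs B: E (payoff 8); vs C: A (payoff 7); vs D: A (payoff 8); vs E: B (payoff 9).
The column player's best responses — vs A: B (payoff 0); vs B: A (payoff 8); vs C: A (payoff 9); vs D: E (payoff 9); vs E: A (payoff 5).
The only mutual best response is (E, A); neither player gains by switching there.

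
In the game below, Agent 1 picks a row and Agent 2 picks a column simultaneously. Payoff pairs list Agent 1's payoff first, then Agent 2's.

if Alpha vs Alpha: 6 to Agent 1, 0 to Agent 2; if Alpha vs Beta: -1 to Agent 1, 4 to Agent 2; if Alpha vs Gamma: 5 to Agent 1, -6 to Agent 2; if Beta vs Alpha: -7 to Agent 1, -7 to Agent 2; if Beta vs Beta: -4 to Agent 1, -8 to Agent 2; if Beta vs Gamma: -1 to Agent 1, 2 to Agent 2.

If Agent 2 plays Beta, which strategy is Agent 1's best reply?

With Agent 2 fixed at Beta, Agent 1's payoffs are: Alpha → -1, Beta → -4.
The maximum is -1, achieved by Alpha.

Alpha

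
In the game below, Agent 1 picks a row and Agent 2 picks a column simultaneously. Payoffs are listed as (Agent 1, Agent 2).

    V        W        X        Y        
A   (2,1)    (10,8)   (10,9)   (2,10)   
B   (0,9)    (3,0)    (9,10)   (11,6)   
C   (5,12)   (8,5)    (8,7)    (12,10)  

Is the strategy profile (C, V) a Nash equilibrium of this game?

Holding Agent 2 at V: Agent 1 gets 5 from C, versus 2 from A, 0 from B. No profitable deviation for Agent 1.
Holding Agent 1 at C: Agent 2 gets 12 from V, versus 5 from W, 7 from X, 10 from Y. No profitable deviation for Agent 2 either.

Yes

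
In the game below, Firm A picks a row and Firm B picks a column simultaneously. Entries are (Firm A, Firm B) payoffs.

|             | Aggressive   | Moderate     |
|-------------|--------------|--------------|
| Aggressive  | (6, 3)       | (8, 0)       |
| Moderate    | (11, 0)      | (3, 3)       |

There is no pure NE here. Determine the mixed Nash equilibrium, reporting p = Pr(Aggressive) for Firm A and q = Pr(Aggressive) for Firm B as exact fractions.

p = 1/2, q = 1/2

Each player's mixing probability is pinned down by making the *other* player indifferent.
Firm B indifferent between Aggressive and Moderate: p·3 + (1−p)·0 = p·0 + (1−p)·3 ⟹ 0 + 3p = 3 + (-3)p ⟹ p = 1/2.
Firm A indifferent between Aggressive and Moderate: q·6 + (1−q)·8 = q·11 + (1−q)·3 ⟹ 8 + (-2)q = 3 + 8q ⟹ q = 1/2.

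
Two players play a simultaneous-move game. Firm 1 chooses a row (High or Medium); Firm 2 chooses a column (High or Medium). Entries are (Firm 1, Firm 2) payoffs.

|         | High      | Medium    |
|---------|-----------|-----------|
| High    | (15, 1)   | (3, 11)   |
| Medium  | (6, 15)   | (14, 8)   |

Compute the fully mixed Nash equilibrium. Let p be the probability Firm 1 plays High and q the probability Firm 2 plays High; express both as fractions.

Each player's mixing probability is pinned down by making the *other* player indifferent.
Firm 2 indifferent between High and Medium: p·1 + (1−p)·15 = p·11 + (1−p)·8 ⟹ 15 + (-14)p = 8 + 3p ⟹ p = 7/17.
Firm 1 indifferent between High and Medium: q·15 + (1−q)·3 = q·6 + (1−q)·14 ⟹ 3 + 12q = 14 + (-8)q ⟹ q = 11/20.

p = 7/17, q = 11/20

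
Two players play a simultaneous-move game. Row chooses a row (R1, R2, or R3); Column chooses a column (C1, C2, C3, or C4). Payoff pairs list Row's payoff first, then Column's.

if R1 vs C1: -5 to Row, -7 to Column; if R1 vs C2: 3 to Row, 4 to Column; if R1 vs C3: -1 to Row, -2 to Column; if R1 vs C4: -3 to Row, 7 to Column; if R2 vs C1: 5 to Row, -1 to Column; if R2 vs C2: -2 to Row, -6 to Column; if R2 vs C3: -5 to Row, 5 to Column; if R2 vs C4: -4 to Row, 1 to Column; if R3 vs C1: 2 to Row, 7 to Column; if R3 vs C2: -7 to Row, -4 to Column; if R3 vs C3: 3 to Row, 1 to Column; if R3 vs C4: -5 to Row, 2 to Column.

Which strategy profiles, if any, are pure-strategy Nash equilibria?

(R1, C4)

Check mutual best responses: a cell is a NE iff neither player can gain by unilaterally deviating.
Row's best responses — vs C1: R2 (payoff 5); vs C2: R1 (payoff 3); vs C3: R3 (payoff 3); vs C4: R1 (payoff -3).
Column's best responses — vs R1: C4 (payoff 7); vs R2: C3 (payoff 5); vs R3: C1 (payoff 7).
The only mutual best response is (R1, C4); neither player gains by switching there.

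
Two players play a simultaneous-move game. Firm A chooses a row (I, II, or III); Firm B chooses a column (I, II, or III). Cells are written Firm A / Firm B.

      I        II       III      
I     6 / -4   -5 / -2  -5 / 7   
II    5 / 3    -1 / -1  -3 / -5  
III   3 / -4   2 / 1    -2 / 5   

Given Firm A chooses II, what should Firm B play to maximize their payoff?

With Firm A fixed at II, Firm B's payoffs are: I → 3, II → -1, III → -5.
The maximum is 3, achieved by I.

I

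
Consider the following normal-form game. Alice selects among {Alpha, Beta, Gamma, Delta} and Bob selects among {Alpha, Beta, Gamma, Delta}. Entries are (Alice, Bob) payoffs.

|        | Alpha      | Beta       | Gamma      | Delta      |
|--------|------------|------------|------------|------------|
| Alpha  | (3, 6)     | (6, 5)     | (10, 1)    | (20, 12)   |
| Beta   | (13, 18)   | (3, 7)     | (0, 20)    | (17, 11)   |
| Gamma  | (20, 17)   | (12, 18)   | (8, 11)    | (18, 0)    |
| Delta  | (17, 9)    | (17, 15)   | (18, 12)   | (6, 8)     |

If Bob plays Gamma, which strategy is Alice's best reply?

With Bob fixed at Gamma, Alice's payoffs are: Alpha → 10, Beta → 0, Gamma → 8, Delta → 18.
The maximum is 18, achieved by Delta.

Delta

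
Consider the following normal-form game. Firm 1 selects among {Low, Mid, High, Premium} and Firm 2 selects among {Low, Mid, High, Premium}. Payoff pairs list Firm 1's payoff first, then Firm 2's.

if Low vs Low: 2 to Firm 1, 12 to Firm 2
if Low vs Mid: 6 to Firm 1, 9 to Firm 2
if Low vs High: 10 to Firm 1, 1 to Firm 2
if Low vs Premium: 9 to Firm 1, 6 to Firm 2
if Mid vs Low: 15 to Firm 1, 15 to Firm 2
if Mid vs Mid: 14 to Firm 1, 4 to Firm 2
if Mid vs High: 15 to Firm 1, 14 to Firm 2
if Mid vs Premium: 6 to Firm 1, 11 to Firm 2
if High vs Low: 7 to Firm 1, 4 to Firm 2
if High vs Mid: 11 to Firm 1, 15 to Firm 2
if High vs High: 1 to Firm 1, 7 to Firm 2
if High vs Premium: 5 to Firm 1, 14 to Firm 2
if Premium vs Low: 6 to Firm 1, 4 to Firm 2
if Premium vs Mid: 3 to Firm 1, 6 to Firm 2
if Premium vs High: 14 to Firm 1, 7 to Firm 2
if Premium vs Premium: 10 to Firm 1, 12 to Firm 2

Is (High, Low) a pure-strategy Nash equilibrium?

No

Holding Firm 2 at Low: Firm 1 gets 7 from High but could get 15 by switching to Mid. Firm 1 has a profitable deviation.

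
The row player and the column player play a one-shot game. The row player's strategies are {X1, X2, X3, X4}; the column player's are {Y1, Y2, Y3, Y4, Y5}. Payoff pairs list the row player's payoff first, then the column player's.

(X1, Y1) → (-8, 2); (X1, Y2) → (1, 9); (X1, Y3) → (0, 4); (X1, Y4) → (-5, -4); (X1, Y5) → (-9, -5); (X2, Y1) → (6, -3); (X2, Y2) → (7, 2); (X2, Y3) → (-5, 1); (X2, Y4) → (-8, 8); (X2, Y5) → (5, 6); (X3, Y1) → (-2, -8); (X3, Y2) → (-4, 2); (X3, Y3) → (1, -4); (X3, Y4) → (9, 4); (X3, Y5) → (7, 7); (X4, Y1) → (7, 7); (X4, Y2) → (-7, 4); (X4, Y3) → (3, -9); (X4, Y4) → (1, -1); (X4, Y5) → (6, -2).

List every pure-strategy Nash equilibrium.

(X3, Y5) and (X4, Y1)

A profile is a Nash equilibrium when each player is best-responding to the other.
The row player's best responses — vs Y1: X4 (payoff 7); vs Y2: X2 (payoff 7); vs Y3: X4 (payoff 3); vs Y4: X3 (payoff 9); vs Y5: X3 (payoff 7).
The column player's best responses — vs X1: Y2 (payoff 9); vs X2: Y4 (payoff 8); vs X3: Y5 (payoff 7); vs X4: Y1 (payoff 7).
Mutual best responses occur at (X3, Y5) and (X4, Y1); at each, neither player gains by switching.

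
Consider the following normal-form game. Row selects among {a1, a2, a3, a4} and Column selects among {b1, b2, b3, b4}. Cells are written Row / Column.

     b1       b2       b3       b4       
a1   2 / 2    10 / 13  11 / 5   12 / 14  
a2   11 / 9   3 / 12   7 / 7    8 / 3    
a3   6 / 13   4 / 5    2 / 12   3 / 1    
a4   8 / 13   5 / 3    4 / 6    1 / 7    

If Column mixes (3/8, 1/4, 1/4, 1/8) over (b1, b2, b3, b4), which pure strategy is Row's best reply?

a2

Compute Row's expected payoff from each pure strategy against the given mix.
a1: (3/8)·2 + (1/4)·10 + (1/4)·11 + (1/8)·12 = 15/2
a2: (3/8)·11 + (1/4)·3 + (1/4)·7 + (1/8)·8 = 61/8
a3: (3/8)·6 + (1/4)·4 + (1/4)·2 + (1/8)·3 = 33/8
a4: (3/8)·8 + (1/4)·5 + (1/4)·4 + (1/8)·1 = 43/8
Highest expected payoff is 61/8, from a2.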